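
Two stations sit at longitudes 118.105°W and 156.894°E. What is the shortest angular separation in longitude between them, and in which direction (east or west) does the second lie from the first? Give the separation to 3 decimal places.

Raw difference: 156.894 − -118.105 = 274.999°.
Normalise into (−180°, 180°]: 274.999° − 360° = -85.001°.
Negative ⇒ the second point lies to the west; separation 85.001°.

85.001° west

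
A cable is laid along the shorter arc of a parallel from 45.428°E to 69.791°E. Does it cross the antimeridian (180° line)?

No

Signed shortest Δλ = ((69.791 − 45.428 + 180) mod 360) − 180 = 24.363°.
Going east by 24.363° from +45.428° reaches +69.791° without touching 180°.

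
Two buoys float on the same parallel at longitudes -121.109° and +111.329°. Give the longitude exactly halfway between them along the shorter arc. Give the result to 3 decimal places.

Signed shortest Δλ from -121.109° to +111.329° is -127.562°.
Midpoint longitude = -121.109° + (-127.562°)/2 = -121.109° − 63.781° = -184.890°.
Normalise into (−180°, 180°]: +175.110°.
(The naïve average (-121.109 + +111.329)/2 = -4.89° is on the wrong side of the globe.)

+175.110°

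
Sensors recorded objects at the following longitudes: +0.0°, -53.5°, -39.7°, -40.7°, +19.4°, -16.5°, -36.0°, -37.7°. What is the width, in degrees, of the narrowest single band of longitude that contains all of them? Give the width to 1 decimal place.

72.9°

Sort the longitudes: -53.5°, -40.7°, -39.7°, -37.7°, -36.0°, -16.5°, -0.0°, +19.4°.
Eastward gaps between consecutive values (wrapping around): 12.8°, 1.0°, 2.0°, 1.7°, 19.5°, 16.5°, 19.4°, 287.1°.
Largest gap = 287.1° ⇒ minimal covering band is its complement: 360° − 287.1° = 72.9°.
Band runs from -53.5° eastward to +19.4°.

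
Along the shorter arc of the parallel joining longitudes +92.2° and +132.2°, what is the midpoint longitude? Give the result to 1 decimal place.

Signed shortest Δλ from +92.2° to +132.2° is +40.0°.
Midpoint longitude = +92.2° + (+40.0°)/2 = +92.2° + 20.0° = +112.2°.

+112.2°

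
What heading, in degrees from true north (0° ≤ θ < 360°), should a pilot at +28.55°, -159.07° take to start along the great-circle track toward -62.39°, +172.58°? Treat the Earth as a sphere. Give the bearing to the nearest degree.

193°

Δλ = 172.58 − -159.07 = 331.65°; wrapped into (−180°, 180°]: -28.35°.
θ = atan2( sin Δλ · cos φ₂ , cos φ₁ · sin φ₂ − sin φ₁ · cos φ₂ · cos Δλ )
  = atan2(-0.22007, -0.97330) = -167.259° → normalised to [0°, 360°): 192.741°.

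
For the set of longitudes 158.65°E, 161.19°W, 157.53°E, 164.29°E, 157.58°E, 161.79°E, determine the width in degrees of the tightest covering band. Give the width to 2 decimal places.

41.28°

Sort the longitudes: -161.19°, +157.53°, +157.58°, +158.65°, +161.79°, +164.29°.
Eastward gaps between consecutive values (wrapping around): 318.72°, 0.05°, 1.07°, 3.14°, 2.50°, 34.52°.
Largest gap = 318.72° ⇒ minimal covering band is its complement: 360° − 318.72° = 41.28°.
Band runs from +157.53° eastward to -161.19°, crossing the antimeridian.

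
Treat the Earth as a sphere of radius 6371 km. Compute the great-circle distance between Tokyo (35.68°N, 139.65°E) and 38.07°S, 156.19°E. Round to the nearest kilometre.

Δλ = 156.19 − 139.65 = 16.54°.
Δφ = -38.07 − 35.68 = -73.75°.
a = sin²(Δφ/2) + cos φ₁ · cos φ₂ · sin²(Δλ/2) = 0.373316.
c = 2·atan2(√a, √(1−a)) = 1.31464 rad → d = 6371·c ≈ 8375.55 km.

8376 km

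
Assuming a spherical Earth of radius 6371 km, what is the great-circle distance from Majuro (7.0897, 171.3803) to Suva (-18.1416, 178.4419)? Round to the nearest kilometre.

Δλ = 178.4419 − 171.3803 = 7.0616°.
Δφ = -18.1416 − 7.0897 = -25.2313°.
a = sin²(Δφ/2) + cos φ₁ · cos φ₂ · sin²(Δλ/2) = 0.051279.
c = 2·atan2(√a, √(1−a)) = 0.45686 rad → d = 6371·c ≈ 2910.67 km.

2911 km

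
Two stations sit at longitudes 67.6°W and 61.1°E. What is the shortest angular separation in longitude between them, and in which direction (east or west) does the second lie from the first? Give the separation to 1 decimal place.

Raw difference: 61.1 − -67.6 = 128.7°.
Normalise into (−180°, 180°]: 128.7° stays 128.7°.
Positive ⇒ the second point lies to the east; separation 128.7°.

128.7° east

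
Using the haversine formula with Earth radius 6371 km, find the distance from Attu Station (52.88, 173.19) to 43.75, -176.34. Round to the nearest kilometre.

1274 km

Δλ = -176.34 − 173.19 = -349.53°; wrapped into (−180°, 180°]: 10.47°.
Δφ = 43.75 − 52.88 = -9.13°.
a = sin²(Δφ/2) + cos φ₁ · cos φ₂ · sin²(Δλ/2) = 0.009964.
c = 2·atan2(√a, √(1−a)) = 0.19997 rad → d = 6371·c ≈ 1274.01 km.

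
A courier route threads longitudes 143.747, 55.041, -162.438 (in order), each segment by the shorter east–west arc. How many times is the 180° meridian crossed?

1

Leg 1: +143.747° → +55.041°, shortest Δλ = -88.706° (west) — does not cross 180°.
Leg 2: +55.041° → -162.438°, shortest Δλ = 142.521° (east) — crosses 180°.
Total crossings: 1.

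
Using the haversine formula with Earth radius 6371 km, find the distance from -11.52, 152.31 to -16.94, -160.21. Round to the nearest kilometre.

5141 km

Δλ = -160.21 − 152.31 = -312.52°; wrapped into (−180°, 180°]: 47.48°.
Δφ = -16.94 − -11.52 = -5.42°.
a = sin²(Δφ/2) + cos φ₁ · cos φ₂ · sin²(Δλ/2) = 0.154156.
c = 2·atan2(√a, √(1−a)) = 0.80697 rad → d = 6371·c ≈ 5141.22 km.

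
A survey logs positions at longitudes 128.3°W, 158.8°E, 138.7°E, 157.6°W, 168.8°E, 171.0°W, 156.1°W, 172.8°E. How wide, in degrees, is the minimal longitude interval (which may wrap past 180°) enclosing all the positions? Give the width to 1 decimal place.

Sort the longitudes: -171.0°, -157.6°, -156.1°, -128.3°, +138.7°, +158.8°, +168.8°, +172.8°.
Eastward gaps between consecutive values (wrapping around): 13.4°, 1.5°, 27.8°, 267.0°, 20.1°, 10.0°, 4.0°, 16.2°.
Largest gap = 267.0° ⇒ minimal covering band is its complement: 360° − 267.0° = 93.0°.
Band runs from +138.7° eastward to -128.3°, crossing the antimeridian.

93.0°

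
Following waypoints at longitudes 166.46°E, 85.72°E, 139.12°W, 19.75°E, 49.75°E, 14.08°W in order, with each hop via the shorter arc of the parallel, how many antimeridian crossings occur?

1

Leg 1: +166.46° → +85.72°, shortest Δλ = -80.74° (west) — does not cross 180°.
Leg 2: +85.72° → -139.12°, shortest Δλ = 135.16° (east) — crosses 180°.
Leg 3: -139.12° → +19.75°, shortest Δλ = 158.87° (east) — does not cross 180°.
Leg 4: +19.75° → +49.75°, shortest Δλ = 30.0° (east) — does not cross 180°.
Leg 5: +49.75° → -14.08°, shortest Δλ = -63.83° (west) — does not cross 180°.
Total crossings: 1.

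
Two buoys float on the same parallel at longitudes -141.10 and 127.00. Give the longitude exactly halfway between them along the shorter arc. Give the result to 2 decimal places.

Signed shortest Δλ from -141.10° to +127.00° is -91.90°.
Midpoint longitude = -141.10° + (-91.90°)/2 = -141.10° − 45.95° = -187.05°.
Normalise into (−180°, 180°]: +172.95°.
(The naïve average (-141.10 + +127.00)/2 = -7.05° is on the wrong side of the globe.)

+172.95°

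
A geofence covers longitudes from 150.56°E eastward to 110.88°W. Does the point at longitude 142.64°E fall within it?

Band width going east from +150.56° to -110.88°: ((-110.88 − 150.56) mod 360) = 98.56°.
Offset of +142.64° east of the west edge: ((142.64 − 150.56) mod 360) = 352.08°.
352.08° > 98.56° ⇒ outside.

No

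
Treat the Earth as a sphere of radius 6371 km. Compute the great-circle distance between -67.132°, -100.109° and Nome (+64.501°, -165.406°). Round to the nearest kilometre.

Δλ = -165.406 − -100.109 = -65.297°.
Δφ = 64.501 − -67.132 = 131.633°.
a = sin²(Δφ/2) + cos φ₁ · cos φ₂ · sin²(Δλ/2) = 0.880868.
c = 2·atan2(√a, √(1−a)) = 2.43679 rad → d = 6371·c ≈ 15524.76 km.

15525 km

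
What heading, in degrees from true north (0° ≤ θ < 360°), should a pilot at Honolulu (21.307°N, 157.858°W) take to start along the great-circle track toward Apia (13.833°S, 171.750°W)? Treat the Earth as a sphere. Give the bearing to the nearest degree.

Δλ = -171.750 − -157.858 = -13.892°.
θ = atan2( sin Δλ · cos φ₂ , cos φ₁ · sin φ₂ − sin φ₁ · cos φ₂ · cos Δλ )
  = atan2(-0.23313, -0.56526) = -157.587° → normalised to [0°, 360°): 202.413°.

202°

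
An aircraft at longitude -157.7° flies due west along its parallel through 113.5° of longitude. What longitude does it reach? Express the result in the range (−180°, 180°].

Start at -157.7°; shift −113.5° → -271.2°.
-271.2° lies outside (−180°, 180°]; add 360° → +88.8°.

+88.8°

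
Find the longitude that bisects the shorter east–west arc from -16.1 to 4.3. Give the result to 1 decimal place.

-5.9°

Signed shortest Δλ from -16.1° to +4.3° is +20.4°.
Midpoint longitude = -16.1° + (+20.4°)/2 = -16.1° + 10.2° = -5.9°.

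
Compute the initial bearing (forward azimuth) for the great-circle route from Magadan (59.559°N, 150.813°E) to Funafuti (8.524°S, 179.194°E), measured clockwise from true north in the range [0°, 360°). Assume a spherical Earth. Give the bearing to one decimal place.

Δλ = 179.194 − 150.813 = 28.381°.
θ = atan2( sin Δλ · cos φ₂ , cos φ₁ · sin φ₂ − sin φ₁ · cos φ₂ · cos Δλ )
  = atan2(0.47008, -0.82524) = 150.333° → normalised to [0°, 360°): 150.333°.

150.3°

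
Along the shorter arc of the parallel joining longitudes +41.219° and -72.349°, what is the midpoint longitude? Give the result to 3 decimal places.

-15.565°

Signed shortest Δλ from +41.219° to -72.349° is -113.568°.
Midpoint longitude = +41.219° + (-113.568°)/2 = +41.219° − 56.784° = -15.565°.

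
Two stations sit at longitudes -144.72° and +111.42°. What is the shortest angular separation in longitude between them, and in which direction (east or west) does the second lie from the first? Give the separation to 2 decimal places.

103.86° west

Raw difference: 111.42 − -144.72 = 256.14°.
Normalise into (−180°, 180°]: 256.14° − 360° = -103.86°.
Negative ⇒ the second point lies to the west; separation 103.86°.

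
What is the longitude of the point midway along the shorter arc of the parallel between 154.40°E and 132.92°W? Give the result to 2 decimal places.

169.26°W

Signed shortest Δλ from +154.40° to -132.92° is +72.68°.
Midpoint longitude = +154.40° + (+72.68°)/2 = +154.40° + 36.34° = +190.74°.
Normalise into (−180°, 180°]: -169.26°.
(The naïve average (+154.40 + -132.92)/2 = 10.74° is on the wrong side of the globe.)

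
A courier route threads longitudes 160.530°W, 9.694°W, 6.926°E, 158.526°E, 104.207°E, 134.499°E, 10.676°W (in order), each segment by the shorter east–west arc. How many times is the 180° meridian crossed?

Leg 1: -160.530° → -9.694°, shortest Δλ = 150.836° (east) — does not cross 180°.
Leg 2: -9.694° → +6.926°, shortest Δλ = 16.62° (east) — does not cross 180°.
Leg 3: +6.926° → +158.526°, shortest Δλ = 151.6° (east) — does not cross 180°.
Leg 4: +158.526° → +104.207°, shortest Δλ = -54.319° (west) — does not cross 180°.
Leg 5: +104.207° → +134.499°, shortest Δλ = 30.292° (east) — does not cross 180°.
Leg 6: +134.499° → -10.676°, shortest Δλ = -145.175° (west) — does not cross 180°.
Total crossings: 0.

0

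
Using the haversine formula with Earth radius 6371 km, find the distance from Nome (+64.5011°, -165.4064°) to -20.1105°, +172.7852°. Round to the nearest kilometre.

Δλ = 172.7852 − -165.4064 = 338.1916°; wrapped into (−180°, 180°]: -21.8084°.
Δφ = -20.1105 − 64.5011 = -84.6116°.
a = sin²(Δφ/2) + cos φ₁ · cos φ₂ · sin²(Δλ/2) = 0.467512.
c = 2·atan2(√a, √(1−a)) = 1.50578 rad → d = 6371·c ≈ 9593.29 km.

9593 km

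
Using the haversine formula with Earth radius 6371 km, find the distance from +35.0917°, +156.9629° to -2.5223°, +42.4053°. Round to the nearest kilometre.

Δλ = 42.4053 − 156.9629 = -114.5576°.
Δφ = -2.5223 − 35.0917 = -37.6140°.
a = sin²(Δφ/2) + cos φ₁ · cos φ₂ · sin²(Δλ/2) = 0.682517.
c = 2·atan2(√a, √(1−a)) = 1.94447 rad → d = 6371·c ≈ 12388.19 km.

12388 km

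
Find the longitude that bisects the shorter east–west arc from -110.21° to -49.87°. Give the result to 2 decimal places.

Signed shortest Δλ from -110.21° to -49.87° is +60.34°.
Midpoint longitude = -110.21° + (+60.34°)/2 = -110.21° + 30.17° = -80.04°.

-80.04°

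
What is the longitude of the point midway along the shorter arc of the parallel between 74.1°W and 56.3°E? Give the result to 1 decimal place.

8.9°W

Signed shortest Δλ from -74.1° to +56.3° is +130.4°.
Midpoint longitude = -74.1° + (+130.4°)/2 = -74.1° + 65.2° = -8.9°.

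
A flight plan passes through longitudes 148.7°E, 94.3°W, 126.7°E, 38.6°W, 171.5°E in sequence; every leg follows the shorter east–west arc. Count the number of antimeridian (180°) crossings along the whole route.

3

Leg 1: +148.7° → -94.3°, shortest Δλ = 117.0° (east) — crosses 180°.
Leg 2: -94.3° → +126.7°, shortest Δλ = -139.0° (west) — crosses 180°.
Leg 3: +126.7° → -38.6°, shortest Δλ = -165.3° (west) — does not cross 180°.
Leg 4: -38.6° → +171.5°, shortest Δλ = -149.9° (west) — crosses 180°.
Total crossings: 3.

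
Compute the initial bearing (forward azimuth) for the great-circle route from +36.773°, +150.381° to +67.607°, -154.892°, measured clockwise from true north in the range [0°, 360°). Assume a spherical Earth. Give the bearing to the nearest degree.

27°

Δλ = -154.892 − 150.381 = -305.273°; wrapped into (−180°, 180°]: 54.727°.
θ = atan2( sin Δλ · cos φ₂ , cos φ₁ · sin φ₂ − sin φ₁ · cos φ₂ · cos Δλ )
  = atan2(0.31102, 0.60891) = 27.057° → normalised to [0°, 360°): 27.057°.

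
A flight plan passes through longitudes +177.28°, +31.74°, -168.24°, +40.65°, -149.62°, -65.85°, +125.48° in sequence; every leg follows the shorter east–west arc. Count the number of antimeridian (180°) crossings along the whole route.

4

Leg 1: +177.28° → +31.74°, shortest Δλ = -145.54° (west) — does not cross 180°.
Leg 2: +31.74° → -168.24°, shortest Δλ = 160.02° (east) — crosses 180°.
Leg 3: -168.24° → +40.65°, shortest Δλ = -151.11° (west) — crosses 180°.
Leg 4: +40.65° → -149.62°, shortest Δλ = 169.73° (east) — crosses 180°.
Leg 5: -149.62° → -65.85°, shortest Δλ = 83.77° (east) — does not cross 180°.
Leg 6: -65.85° → +125.48°, shortest Δλ = -168.67° (west) — crosses 180°.
Total crossings: 4.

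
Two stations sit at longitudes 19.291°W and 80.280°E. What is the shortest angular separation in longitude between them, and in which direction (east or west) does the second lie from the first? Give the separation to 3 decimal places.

Raw difference: 80.280 − -19.291 = 99.571°.
Normalise into (−180°, 180°]: 99.571° stays 99.571°.
Positive ⇒ the second point lies to the east; separation 99.571°.

99.571° east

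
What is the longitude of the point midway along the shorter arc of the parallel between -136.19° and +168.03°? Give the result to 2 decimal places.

-164.08°

Signed shortest Δλ from -136.19° to +168.03° is -55.78°.
Midpoint longitude = -136.19° + (-55.78°)/2 = -136.19° − 27.89° = -164.08°.
(The naïve average (-136.19 + +168.03)/2 = 15.92° is on the wrong side of the globe.)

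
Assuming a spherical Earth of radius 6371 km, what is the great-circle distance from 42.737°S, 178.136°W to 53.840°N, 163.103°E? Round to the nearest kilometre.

Δλ = 163.103 − -178.136 = 341.239°; wrapped into (−180°, 180°]: -18.761°.
Δφ = 53.840 − -42.737 = 96.577°.
a = sin²(Δφ/2) + cos φ₁ · cos φ₂ · sin²(Δλ/2) = 0.568782.
c = 2·atan2(√a, √(1−a)) = 1.70880 rad → d = 6371·c ≈ 10886.75 km.

10887 km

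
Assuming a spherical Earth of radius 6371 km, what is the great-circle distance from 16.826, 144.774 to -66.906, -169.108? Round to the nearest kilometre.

Δλ = -169.108 − 144.774 = -313.882°; wrapped into (−180°, 180°]: 46.118°.
Δφ = -66.906 − 16.826 = -83.732°.
a = sin²(Δφ/2) + cos φ₁ · cos φ₂ · sin²(Δλ/2) = 0.503009.
c = 2·atan2(√a, √(1−a)) = 1.57681 rad → d = 6371·c ≈ 10045.88 km.

10046 km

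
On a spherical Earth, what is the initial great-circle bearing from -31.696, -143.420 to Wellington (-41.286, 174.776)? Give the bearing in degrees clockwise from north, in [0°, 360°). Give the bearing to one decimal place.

Δλ = 174.776 − -143.420 = 318.196°; wrapped into (−180°, 180°]: -41.804°.
θ = atan2( sin Δλ · cos φ₂ , cos φ₁ · sin φ₂ − sin φ₁ · cos φ₂ · cos Δλ )
  = atan2(-0.50089, -0.26710) = -118.069° → normalised to [0°, 360°): 241.931°.

241.9°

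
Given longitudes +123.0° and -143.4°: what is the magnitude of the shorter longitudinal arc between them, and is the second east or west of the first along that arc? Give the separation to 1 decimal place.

93.6° east

Raw difference: -143.4 − 123.0 = -266.4°.
Normalise into (−180°, 180°]: -266.4° + 360° = 93.6°.
Positive ⇒ the second point lies to the east; separation 93.6°.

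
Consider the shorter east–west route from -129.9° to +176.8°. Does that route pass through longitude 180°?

Naïve |176.8 − -129.9| = 306.7° > 180°, so the shorter arc goes the other way round — across 180°.
Signed shortest Δλ = ((176.8 − -129.9 + 180) mod 360) − 180 = -53.3°.
Going west by 53.3° from -129.9° passes through 180° before reaching +176.8°.

Yes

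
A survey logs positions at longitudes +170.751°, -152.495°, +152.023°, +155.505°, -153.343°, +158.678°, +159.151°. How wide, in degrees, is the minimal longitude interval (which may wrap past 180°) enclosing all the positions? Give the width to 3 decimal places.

Sort the longitudes: -153.343°, -152.495°, +152.023°, +155.505°, +158.678°, +159.151°, +170.751°.
Eastward gaps between consecutive values (wrapping around): 0.848°, 304.518°, 3.482°, 3.173°, 0.473°, 11.600°, 35.906°.
Largest gap = 304.518° ⇒ minimal covering band is its complement: 360° − 304.518° = 55.482°.
Band runs from +152.023° eastward to -152.495°, crossing the antimeridian.

55.482°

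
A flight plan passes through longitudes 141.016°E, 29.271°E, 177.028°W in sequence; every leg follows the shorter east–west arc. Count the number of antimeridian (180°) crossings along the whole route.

Leg 1: +141.016° → +29.271°, shortest Δλ = -111.745° (west) — does not cross 180°.
Leg 2: +29.271° → -177.028°, shortest Δλ = 153.701° (east) — crosses 180°.
Total crossings: 1.

1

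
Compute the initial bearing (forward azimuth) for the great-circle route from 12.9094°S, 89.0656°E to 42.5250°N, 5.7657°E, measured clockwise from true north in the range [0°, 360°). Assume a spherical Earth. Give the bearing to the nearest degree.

Δλ = 5.7657 − 89.0656 = -83.2999°.
θ = atan2( sin Δλ · cos φ₂ , cos φ₁ · sin φ₂ − sin φ₁ · cos φ₂ · cos Δλ )
  = atan2(-0.73195, 0.67804) = -47.190° → normalised to [0°, 360°): 312.810°.

313°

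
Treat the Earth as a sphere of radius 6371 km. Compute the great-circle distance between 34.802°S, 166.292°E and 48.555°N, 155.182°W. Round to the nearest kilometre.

10024 km

Δλ = -155.182 − 166.292 = -321.474°; wrapped into (−180°, 180°]: 38.526°.
Δφ = 48.555 − -34.802 = 83.357°.
a = sin²(Δφ/2) + cos φ₁ · cos φ₂ · sin²(Δλ/2) = 0.501312.
c = 2·atan2(√a, √(1−a)) = 1.57342 rad → d = 6371·c ≈ 10024.27 km.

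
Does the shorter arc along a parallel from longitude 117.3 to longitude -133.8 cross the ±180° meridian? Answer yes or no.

Naïve |-133.8 − 117.3| = 251.1° > 180°, so the shorter arc goes the other way round — across 180°.
Signed shortest Δλ = ((-133.8 − 117.3 + 180) mod 360) − 180 = 108.9°.
Going east by 108.9° from +117.3° passes through 180° before reaching -133.8°.

Yes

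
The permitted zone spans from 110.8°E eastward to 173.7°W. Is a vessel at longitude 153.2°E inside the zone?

Yes

Band width going east from +110.8° to -173.7°: ((-173.7 − 110.8) mod 360) = 75.5°.
Offset of +153.2° east of the west edge: ((153.2 − 110.8) mod 360) = 42.4°.
42.4° ≤ 75.5° ⇒ inside.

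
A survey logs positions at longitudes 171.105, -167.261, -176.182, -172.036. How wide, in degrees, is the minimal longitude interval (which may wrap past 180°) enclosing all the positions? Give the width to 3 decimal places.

Sort the longitudes: -176.182°, -172.036°, -167.261°, +171.105°.
Eastward gaps between consecutive values (wrapping around): 4.146°, 4.775°, 338.366°, 12.713°.
Largest gap = 338.366° ⇒ minimal covering band is its complement: 360° − 338.366° = 21.634°.
Band runs from +171.105° eastward to -167.261°, crossing the antimeridian.

21.634°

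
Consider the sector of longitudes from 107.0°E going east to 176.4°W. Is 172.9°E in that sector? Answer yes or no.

Yes

Band width going east from +107.0° to -176.4°: ((-176.4 − 107.0) mod 360) = 76.6°.
Offset of +172.9° east of the west edge: ((172.9 − 107.0) mod 360) = 65.9°.
65.9° ≤ 76.6° ⇒ inside.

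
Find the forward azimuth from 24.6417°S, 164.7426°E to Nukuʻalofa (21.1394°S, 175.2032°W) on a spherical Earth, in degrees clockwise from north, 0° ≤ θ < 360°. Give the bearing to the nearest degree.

83°

Δλ = -175.2032 − 164.7426 = -339.9458°; wrapped into (−180°, 180°]: 20.0542°.
θ = atan2( sin Δλ · cos φ₂ , cos φ₁ · sin φ₂ − sin φ₁ · cos φ₂ · cos Δλ )
  = atan2(0.31983, 0.03751) = 83.311° → normalised to [0°, 360°): 83.311°.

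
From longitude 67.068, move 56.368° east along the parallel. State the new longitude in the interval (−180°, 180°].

+123.436°

Start at +67.068°; shift +56.368° → +123.436°.
+123.436° already lies in (−180°, 180°].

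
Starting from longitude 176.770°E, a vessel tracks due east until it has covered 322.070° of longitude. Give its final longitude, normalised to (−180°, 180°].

Start at +176.770°; shift +322.070° → +498.840°.
+498.840° lies outside (−180°, 180°]; subtract 360° → +138.840°.

138.840°E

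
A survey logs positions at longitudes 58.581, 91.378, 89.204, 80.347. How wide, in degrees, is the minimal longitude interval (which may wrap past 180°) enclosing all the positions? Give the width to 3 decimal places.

Sort the longitudes: +58.581°, +80.347°, +89.204°, +91.378°.
Eastward gaps between consecutive values (wrapping around): 21.766°, 8.857°, 2.174°, 327.203°.
Largest gap = 327.203° ⇒ minimal covering band is its complement: 360° − 327.203° = 32.797°.
Band runs from +58.581° eastward to +91.378°.

32.797°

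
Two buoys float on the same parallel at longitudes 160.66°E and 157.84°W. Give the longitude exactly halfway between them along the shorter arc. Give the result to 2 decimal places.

Signed shortest Δλ from +160.66° to -157.84° is +41.50°.
Midpoint longitude = +160.66° + (+41.50°)/2 = +160.66° + 20.75° = +181.41°.
Normalise into (−180°, 180°]: -178.59°.
(The naïve average (+160.66 + -157.84)/2 = 1.41° is on the wrong side of the globe.)

178.59°W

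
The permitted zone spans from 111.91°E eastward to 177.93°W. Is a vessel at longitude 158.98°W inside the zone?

No

Band width going east from +111.91° to -177.93°: ((-177.93 − 111.91) mod 360) = 70.16°.
Offset of -158.98° east of the west edge: ((-158.98 − 111.91) mod 360) = 89.11°.
89.11° > 70.16° ⇒ outside.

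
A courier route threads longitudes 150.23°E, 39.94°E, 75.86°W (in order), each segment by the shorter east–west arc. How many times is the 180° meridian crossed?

Leg 1: +150.23° → +39.94°, shortest Δλ = -110.29° (west) — does not cross 180°.
Leg 2: +39.94° → -75.86°, shortest Δλ = -115.8° (west) — does not cross 180°.
Total crossings: 0.

0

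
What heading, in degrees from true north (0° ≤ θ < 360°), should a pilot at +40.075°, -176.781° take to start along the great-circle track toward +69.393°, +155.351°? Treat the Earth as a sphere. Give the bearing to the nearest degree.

342°

Δλ = 155.351 − -176.781 = 332.132°; wrapped into (−180°, 180°]: -27.868°.
θ = atan2( sin Δλ · cos φ₂ , cos φ₁ · sin φ₂ − sin φ₁ · cos φ₂ · cos Δλ )
  = atan2(-0.16452, 0.51593) = -17.686° → normalised to [0°, 360°): 342.314°.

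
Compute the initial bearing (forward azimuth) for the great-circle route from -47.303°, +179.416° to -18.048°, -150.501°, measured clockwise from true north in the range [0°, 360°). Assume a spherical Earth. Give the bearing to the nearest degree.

50°

Δλ = -150.501 − 179.416 = -329.917°; wrapped into (−180°, 180°]: 30.083°.
θ = atan2( sin Δλ · cos φ₂ , cos φ₁ · sin φ₂ − sin φ₁ · cos φ₂ · cos Δλ )
  = atan2(0.47659, 0.39457) = 50.379° → normalised to [0°, 360°): 50.379°.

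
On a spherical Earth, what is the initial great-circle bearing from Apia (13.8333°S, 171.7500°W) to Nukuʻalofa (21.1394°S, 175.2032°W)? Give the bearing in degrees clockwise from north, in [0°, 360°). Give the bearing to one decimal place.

Δλ = -175.2032 − -171.7500 = -3.4532°.
θ = atan2( sin Δλ · cos φ₂ , cos φ₁ · sin φ₂ − sin φ₁ · cos φ₂ · cos Δλ )
  = atan2(-0.05618, -0.12758) = -156.233° → normalised to [0°, 360°): 203.767°.

203.8°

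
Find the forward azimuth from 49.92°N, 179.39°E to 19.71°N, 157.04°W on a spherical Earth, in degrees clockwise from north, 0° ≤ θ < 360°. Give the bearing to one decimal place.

Δλ = -157.04 − 179.39 = -336.43°; wrapped into (−180°, 180°]: 23.57°.
θ = atan2( sin Δλ · cos φ₂ , cos φ₁ · sin φ₂ − sin φ₁ · cos φ₂ · cos Δλ )
  = atan2(0.37644, -0.44308) = 139.648° → normalised to [0°, 360°): 139.648°.

139.6°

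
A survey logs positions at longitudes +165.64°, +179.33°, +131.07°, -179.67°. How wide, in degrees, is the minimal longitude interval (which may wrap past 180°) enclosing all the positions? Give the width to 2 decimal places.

49.26°

Sort the longitudes: -179.67°, +131.07°, +165.64°, +179.33°.
Eastward gaps between consecutive values (wrapping around): 310.74°, 34.57°, 13.69°, 1.00°.
Largest gap = 310.74° ⇒ minimal covering band is its complement: 360° − 310.74° = 49.26°.
Band runs from +131.07° eastward to -179.67°, crossing the antimeridian.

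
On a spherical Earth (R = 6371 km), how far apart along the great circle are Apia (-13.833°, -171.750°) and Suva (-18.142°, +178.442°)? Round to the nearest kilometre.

Δλ = 178.442 − -171.750 = 350.192°; wrapped into (−180°, 180°]: -9.808°.
Δφ = -18.142 − -13.833 = -4.309°.
a = sin²(Δφ/2) + cos φ₁ · cos φ₂ · sin²(Δλ/2) = 0.008157.
c = 2·atan2(√a, √(1−a)) = 0.18087 rad → d = 6371·c ≈ 1152.35 km.

1152 km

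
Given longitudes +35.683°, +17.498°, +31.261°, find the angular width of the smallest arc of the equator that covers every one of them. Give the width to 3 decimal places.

Sort the longitudes: +17.498°, +31.261°, +35.683°.
Eastward gaps between consecutive values (wrapping around): 13.763°, 4.422°, 341.815°.
Largest gap = 341.815° ⇒ minimal covering band is its complement: 360° − 341.815° = 18.185°.
Band runs from +17.498° eastward to +35.683°.

18.185°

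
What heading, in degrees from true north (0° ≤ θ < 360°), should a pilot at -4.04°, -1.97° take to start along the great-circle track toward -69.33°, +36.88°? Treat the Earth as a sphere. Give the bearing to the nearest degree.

166°

Δλ = 36.88 − -1.97 = 38.85°.
θ = atan2( sin Δλ · cos φ₂ , cos φ₁ · sin φ₂ − sin φ₁ · cos φ₂ · cos Δλ )
  = atan2(0.22142, -0.91394) = 166.381° → normalised to [0°, 360°): 166.381°.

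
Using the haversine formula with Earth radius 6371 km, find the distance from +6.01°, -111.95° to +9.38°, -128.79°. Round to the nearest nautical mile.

1022 nmi

Δλ = -128.79 − -111.95 = -16.84°.
Δφ = 9.38 − 6.01 = 3.37°.
a = sin²(Δφ/2) + cos φ₁ · cos φ₂ · sin²(Δλ/2) = 0.021903.
c = 2·atan2(√a, √(1−a)) = 0.29708 rad → d = 6371·c ≈ 1892.72 km ≈ 1021.99 nmi.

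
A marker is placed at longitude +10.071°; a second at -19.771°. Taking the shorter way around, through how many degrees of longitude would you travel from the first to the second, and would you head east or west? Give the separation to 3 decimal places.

29.842° west

Raw difference: -19.771 − 10.071 = -29.842°.
Normalise into (−180°, 180°]: -29.842° stays -29.842°.
Negative ⇒ the second point lies to the west; separation 29.842°.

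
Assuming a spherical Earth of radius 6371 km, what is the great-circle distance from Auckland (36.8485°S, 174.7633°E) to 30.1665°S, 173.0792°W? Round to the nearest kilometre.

1348 km

Δλ = -173.0792 − 174.7633 = -347.8425°; wrapped into (−180°, 180°]: 12.1575°.
Δφ = -30.1665 − -36.8485 = 6.6820°.
a = sin²(Δφ/2) + cos φ₁ · cos φ₂ · sin²(Δλ/2) = 0.011155.
c = 2·atan2(√a, √(1−a)) = 0.21163 rad → d = 6371·c ≈ 1348.27 km.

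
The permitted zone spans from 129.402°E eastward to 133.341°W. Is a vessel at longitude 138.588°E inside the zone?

Yes

Band width going east from +129.402° to -133.341°: ((-133.341 − 129.402) mod 360) = 97.257°.
Offset of +138.588° east of the west edge: ((138.588 − 129.402) mod 360) = 9.186°.
9.186° ≤ 97.257° ⇒ inside.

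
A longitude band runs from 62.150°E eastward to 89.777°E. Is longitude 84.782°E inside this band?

Yes

Band width going east from +62.150° to +89.777°: ((89.777 − 62.150) mod 360) = 27.627°.
Offset of +84.782° east of the west edge: ((84.782 − 62.150) mod 360) = 22.632°.
22.632° ≤ 27.627° ⇒ inside.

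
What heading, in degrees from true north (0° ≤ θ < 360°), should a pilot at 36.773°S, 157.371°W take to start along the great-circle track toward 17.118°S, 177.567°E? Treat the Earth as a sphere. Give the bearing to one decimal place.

Δλ = 177.567 − -157.371 = 334.938°; wrapped into (−180°, 180°]: -25.062°.
θ = atan2( sin Δλ · cos φ₂ , cos φ₁ · sin φ₂ − sin φ₁ · cos φ₂ · cos Δλ )
  = atan2(-0.40483, 0.28249) = -55.093° → normalised to [0°, 360°): 304.907°.

304.9°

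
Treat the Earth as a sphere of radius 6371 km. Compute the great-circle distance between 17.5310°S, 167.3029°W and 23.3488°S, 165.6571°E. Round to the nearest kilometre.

Δλ = 165.6571 − -167.3029 = 332.9600°; wrapped into (−180°, 180°]: -27.0400°.
Δφ = -23.3488 − -17.5310 = -5.8178°.
a = sin²(Δφ/2) + cos φ₁ · cos φ₂ · sin²(Δλ/2) = 0.050424.
c = 2·atan2(√a, √(1−a)) = 0.45297 rad → d = 6371·c ≈ 2885.87 km.

2886 km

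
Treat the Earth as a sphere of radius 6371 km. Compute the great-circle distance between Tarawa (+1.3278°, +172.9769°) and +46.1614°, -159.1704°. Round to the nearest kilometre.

Δλ = -159.1704 − 172.9769 = -332.1473°; wrapped into (−180°, 180°]: 27.8527°.
Δφ = 46.1614 − 1.3278 = 44.8336°.
a = sin²(Δφ/2) + cos φ₁ · cos φ₂ · sin²(Δλ/2) = 0.185531.
c = 2·atan2(√a, √(1−a)) = 0.89061 rad → d = 6371·c ≈ 5674.07 km.

5674 km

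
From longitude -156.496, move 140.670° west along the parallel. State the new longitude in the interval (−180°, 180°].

Start at -156.496°; shift −140.670° → -297.166°.
-297.166° lies outside (−180°, 180°]; add 360° → +62.834°.

+62.834°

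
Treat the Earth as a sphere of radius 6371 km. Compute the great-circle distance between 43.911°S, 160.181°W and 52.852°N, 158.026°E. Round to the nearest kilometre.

11476 km

Δλ = 158.026 − -160.181 = 318.207°; wrapped into (−180°, 180°]: -41.793°.
Δφ = 52.852 − -43.911 = 96.763°.
a = sin²(Δφ/2) + cos φ₁ · cos φ₂ · sin²(Δλ/2) = 0.614228.
c = 2·atan2(√a, √(1−a)) = 1.80129 rad → d = 6371·c ≈ 11476.01 km.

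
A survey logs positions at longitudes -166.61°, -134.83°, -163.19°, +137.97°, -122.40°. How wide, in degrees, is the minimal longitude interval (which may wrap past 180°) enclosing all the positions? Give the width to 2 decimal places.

Sort the longitudes: -166.61°, -163.19°, -134.83°, -122.40°, +137.97°.
Eastward gaps between consecutive values (wrapping around): 3.42°, 28.36°, 12.43°, 260.37°, 55.42°.
Largest gap = 260.37° ⇒ minimal covering band is its complement: 360° − 260.37° = 99.63°.
Band runs from +137.97° eastward to -122.40°, crossing the antimeridian.

99.63°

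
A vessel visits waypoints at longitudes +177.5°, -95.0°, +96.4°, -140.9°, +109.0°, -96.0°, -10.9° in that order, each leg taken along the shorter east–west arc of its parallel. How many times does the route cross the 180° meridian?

5

Leg 1: +177.5° → -95.0°, shortest Δλ = 87.5° (east) — crosses 180°.
Leg 2: -95.0° → +96.4°, shortest Δλ = -168.6° (west) — crosses 180°.
Leg 3: +96.4° → -140.9°, shortest Δλ = 122.7° (east) — crosses 180°.
Leg 4: -140.9° → +109.0°, shortest Δλ = -110.1° (west) — crosses 180°.
Leg 5: +109.0° → -96.0°, shortest Δλ = 155.0° (east) — crosses 180°.
Leg 6: -96.0° → -10.9°, shortest Δλ = 85.1° (east) — does not cross 180°.
Total crossings: 5.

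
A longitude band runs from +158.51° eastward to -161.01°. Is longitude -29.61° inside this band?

Band width going east from +158.51° to -161.01°: ((-161.01 − 158.51) mod 360) = 40.48°.
Offset of -29.61° east of the west edge: ((-29.61 − 158.51) mod 360) = 171.88°.
171.88° > 40.48° ⇒ outside.

No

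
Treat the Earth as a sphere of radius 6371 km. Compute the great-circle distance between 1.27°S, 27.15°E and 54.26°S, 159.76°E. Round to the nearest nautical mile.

Δλ = 159.76 − 27.15 = 132.61°.
Δφ = -54.26 − -1.27 = -52.99°.
a = sin²(Δφ/2) + cos φ₁ · cos φ₂ · sin²(Δλ/2) = 0.688678.
c = 2·atan2(√a, √(1−a)) = 1.95774 rad → d = 6371·c ≈ 12472.74 km ≈ 6734.74 nmi.

6735 nmi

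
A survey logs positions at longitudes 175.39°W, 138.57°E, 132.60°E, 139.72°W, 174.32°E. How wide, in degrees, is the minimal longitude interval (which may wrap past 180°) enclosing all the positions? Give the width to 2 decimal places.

Sort the longitudes: -175.39°, -139.72°, +132.60°, +138.57°, +174.32°.
Eastward gaps between consecutive values (wrapping around): 35.67°, 272.32°, 5.97°, 35.75°, 10.29°.
Largest gap = 272.32° ⇒ minimal covering band is its complement: 360° − 272.32° = 87.68°.
Band runs from +132.60° eastward to -139.72°, crossing the antimeridian.

87.68°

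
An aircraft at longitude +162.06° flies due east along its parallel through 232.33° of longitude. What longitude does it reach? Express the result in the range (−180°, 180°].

Start at +162.06°; shift +232.33° → +394.39°.
+394.39° lies outside (−180°, 180°]; subtract 360° → +34.39°.

+34.39°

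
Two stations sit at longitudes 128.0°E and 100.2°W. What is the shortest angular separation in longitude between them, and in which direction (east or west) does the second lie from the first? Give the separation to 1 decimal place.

Raw difference: -100.2 − 128.0 = -228.2°.
Normalise into (−180°, 180°]: -228.2° + 360° = 131.8°.
Positive ⇒ the second point lies to the east; separation 131.8°.

131.8° east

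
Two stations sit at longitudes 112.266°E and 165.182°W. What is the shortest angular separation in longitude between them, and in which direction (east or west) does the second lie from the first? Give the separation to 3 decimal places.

Raw difference: -165.182 − 112.266 = -277.448°.
Normalise into (−180°, 180°]: -277.448° + 360° = 82.552°.
Positive ⇒ the second point lies to the east; separation 82.552°.

82.552° east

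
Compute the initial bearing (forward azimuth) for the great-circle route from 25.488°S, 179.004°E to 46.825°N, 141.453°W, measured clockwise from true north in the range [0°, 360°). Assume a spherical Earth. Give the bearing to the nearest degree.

Δλ = -141.453 − 179.004 = -320.457°; wrapped into (−180°, 180°]: 39.543°.
θ = atan2( sin Δλ · cos φ₂ , cos φ₁ · sin φ₂ − sin φ₁ · cos φ₂ · cos Δλ )
  = atan2(0.43562, 0.88535) = 26.199° → normalised to [0°, 360°): 26.199°.

26°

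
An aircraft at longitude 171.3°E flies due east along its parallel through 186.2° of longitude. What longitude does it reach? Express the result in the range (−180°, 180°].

2.5°W

Start at +171.3°; shift +186.2° → +357.5°.
+357.5° lies outside (−180°, 180°]; subtract 360° → -2.5°.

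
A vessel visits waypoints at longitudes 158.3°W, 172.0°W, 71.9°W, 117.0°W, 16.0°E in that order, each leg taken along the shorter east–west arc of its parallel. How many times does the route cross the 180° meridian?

0

Leg 1: -158.3° → -172.0°, shortest Δλ = -13.7° (west) — does not cross 180°.
Leg 2: -172.0° → -71.9°, shortest Δλ = 100.1° (east) — does not cross 180°.
Leg 3: -71.9° → -117.0°, shortest Δλ = -45.1° (west) — does not cross 180°.
Leg 4: -117.0° → +16.0°, shortest Δλ = 133.0° (east) — does not cross 180°.
Total crossings: 0.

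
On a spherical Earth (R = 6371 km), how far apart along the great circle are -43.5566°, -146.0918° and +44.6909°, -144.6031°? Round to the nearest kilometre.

Δλ = -144.6031 − -146.0918 = 1.4887°.
Δφ = 44.6909 − -43.5566 = 88.2475°.
a = sin²(Δφ/2) + cos φ₁ · cos φ₂ · sin²(Δλ/2) = 0.484796.
c = 2·atan2(√a, √(1−a)) = 1.54038 rad → d = 6371·c ≈ 9813.78 km.

9814 km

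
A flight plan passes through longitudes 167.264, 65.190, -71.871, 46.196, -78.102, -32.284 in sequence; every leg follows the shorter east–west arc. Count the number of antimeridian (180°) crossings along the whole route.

0

Leg 1: +167.264° → +65.190°, shortest Δλ = -102.074° (west) — does not cross 180°.
Leg 2: +65.190° → -71.871°, shortest Δλ = -137.061° (west) — does not cross 180°.
Leg 3: -71.871° → +46.196°, shortest Δλ = 118.067° (east) — does not cross 180°.
Leg 4: +46.196° → -78.102°, shortest Δλ = -124.298° (west) — does not cross 180°.
Leg 5: -78.102° → -32.284°, shortest Δλ = 45.818° (east) — does not cross 180°.
Total crossings: 0.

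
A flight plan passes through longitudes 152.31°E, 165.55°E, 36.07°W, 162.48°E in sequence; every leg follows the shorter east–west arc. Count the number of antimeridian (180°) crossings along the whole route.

2

Leg 1: +152.31° → +165.55°, shortest Δλ = 13.24° (east) — does not cross 180°.
Leg 2: +165.55° → -36.07°, shortest Δλ = 158.38° (east) — crosses 180°.
Leg 3: -36.07° → +162.48°, shortest Δλ = -161.45° (west) — crosses 180°.
Total crossings: 2.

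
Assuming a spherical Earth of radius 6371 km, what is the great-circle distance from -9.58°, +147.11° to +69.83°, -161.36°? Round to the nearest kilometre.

Δλ = -161.36 − 147.11 = -308.47°; wrapped into (−180°, 180°]: 51.53°.
Δφ = 69.83 − -9.58 = 79.41°.
a = sin²(Δφ/2) + cos φ₁ · cos φ₂ · sin²(Δλ/2) = 0.472352.
c = 2·atan2(√a, √(1−a)) = 1.51547 rad → d = 6371·c ≈ 9655.07 km.

9655 km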